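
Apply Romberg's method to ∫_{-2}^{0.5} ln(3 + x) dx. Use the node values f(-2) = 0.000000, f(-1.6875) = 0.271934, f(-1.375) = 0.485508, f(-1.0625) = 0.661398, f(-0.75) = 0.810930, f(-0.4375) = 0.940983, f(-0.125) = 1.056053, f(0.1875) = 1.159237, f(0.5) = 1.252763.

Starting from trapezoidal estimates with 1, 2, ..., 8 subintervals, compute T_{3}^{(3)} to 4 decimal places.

T_{0}^{(0)} (trapezoid, 1 panel, h=2.5000): 1.565954
T_{1}^{(0)} (trapezoid, 2 panels, h=1.2500): 1.796639
T_{2}^{(0)} (trapezoid, 4 panels, h=0.6250): 1.861795
T_{3}^{(0)} (trapezoid, 8 panels, h=0.3125): 1.878883
T_{1}^{(1)} = 1.796639 + (1.796639 − 1.565954)/3 = 1.873534
T_{2}^{(1)} = 1.861795 + (1.861795 − 1.796639)/3 = 1.883514
T_{3}^{(1)} = 1.878883 + (1.878883 − 1.861795)/3 = 1.884579
T_{2}^{(2)} = 1.883514 + (1.883514 − 1.873534)/15 = 1.884179
T_{3}^{(2)} = 1.884579 + (1.884579 − 1.883514)/15 = 1.884650
T_{3}^{(3)} = 1.884650 + (1.884650 − 1.884179)/63 = 1.884657

1.8847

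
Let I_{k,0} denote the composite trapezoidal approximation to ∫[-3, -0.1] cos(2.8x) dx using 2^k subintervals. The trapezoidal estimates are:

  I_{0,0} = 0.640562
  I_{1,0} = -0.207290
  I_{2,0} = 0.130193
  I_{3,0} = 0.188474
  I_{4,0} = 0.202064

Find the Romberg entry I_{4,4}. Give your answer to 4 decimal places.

Richardson extrapolation on the trapezoidal column (denominator 4−1=3):
I_{1,1} = -0.207290 + (-0.207290 − 0.640562)/3 = -0.489907
I_{2,1} = (4·0.130193 − (-0.207290)) / 3 = 0.242687
I_{3,1} = (4·0.188474 − 0.130193) / 3 = 0.207901
I_{4,1} = (4·0.202064 − 0.188474) / 3 = 0.206594
I_{2,2} = 0.242687 + (0.242687 − (-0.489907))/15 = 0.291527
I_{3,2} = 0.207901 + (0.207901 − 0.242687)/15 = 0.205582
I_{4,2} = 0.206594 + (0.206594 − 0.207901)/15 = 0.206507
I_{3,3} = 0.205582 + (0.205582 − 0.291527)/63 = 0.204218
I_{4,3} = 0.206507 + (0.206507 − 0.205582)/63 = 0.206522
I_{4,4} = (256·0.206522 − 0.204218) / 255 = 0.206531

0.2065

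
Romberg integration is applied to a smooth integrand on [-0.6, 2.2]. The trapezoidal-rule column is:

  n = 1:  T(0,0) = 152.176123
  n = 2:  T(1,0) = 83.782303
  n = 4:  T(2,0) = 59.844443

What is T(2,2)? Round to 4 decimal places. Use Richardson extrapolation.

T(1,1) = (4·83.782303 − 152.176123) / 3 = 60.984363
T(2,1) = (4·59.844443 − 83.782303) / 3 = 51.865156
T(2,2) = (16·51.865156 − 60.984363) / 15 = 51.257209

51.2572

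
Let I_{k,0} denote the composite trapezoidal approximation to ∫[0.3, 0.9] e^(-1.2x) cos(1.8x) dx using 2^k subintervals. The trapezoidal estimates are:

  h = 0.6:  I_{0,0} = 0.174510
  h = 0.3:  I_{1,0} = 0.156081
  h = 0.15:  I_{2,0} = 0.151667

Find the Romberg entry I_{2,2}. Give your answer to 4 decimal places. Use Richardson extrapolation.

0.1502

I_{1,1} = (4·0.156081 − 0.174510) / 3 = 0.149938
I_{2,1} = 0.151667 + (0.151667 − 0.156081)/3 = 0.150196
I_{2,2} = 0.150196 + (0.150196 − 0.149938)/15 = 0.150213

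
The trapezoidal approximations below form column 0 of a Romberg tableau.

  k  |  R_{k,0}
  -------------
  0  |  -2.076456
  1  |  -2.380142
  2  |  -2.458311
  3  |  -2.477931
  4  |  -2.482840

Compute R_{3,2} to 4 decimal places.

-2.4845

R_{2,1} = (4·(-2.458311) − (-2.380142)) / 3 = -2.484367
R_{3,1} = -2.477931 + (-2.477931 − (-2.458311))/3 = -2.484471
R_{3,2} = (16·(-2.484471) − (-2.484367)) / 15 = -2.484478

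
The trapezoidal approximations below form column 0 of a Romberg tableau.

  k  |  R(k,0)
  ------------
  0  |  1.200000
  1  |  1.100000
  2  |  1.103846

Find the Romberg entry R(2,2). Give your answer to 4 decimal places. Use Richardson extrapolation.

R(1,1) = (4·1.100000 − 1.200000) / 3 = 1.066667
R(2,1) = 1.103846 + (1.103846 − 1.100000)/3 = 1.105128
R(2,2) = (16·1.105128 − 1.066667) / 15 = 1.107692
(Column j=1 coincides with Simpson's rule on the same nodes.)

1.1077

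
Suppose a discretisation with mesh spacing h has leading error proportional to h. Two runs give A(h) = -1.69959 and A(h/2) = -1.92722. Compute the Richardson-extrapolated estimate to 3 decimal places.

-2.155

The leading error scales as h; refining by a factor of 2 reduces it by 2^1 = 2.
Extrapolated value = (2·A(h/2) − A(h)) / (2 − 1)
= (2·(-1.92722) − (-1.69959)) / 1
= -2.15485 / 1 = -2.15485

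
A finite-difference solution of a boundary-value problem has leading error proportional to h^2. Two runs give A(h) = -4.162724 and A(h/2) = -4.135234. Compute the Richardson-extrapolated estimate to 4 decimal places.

-4.1261

The leading error scales as h^2; refining by a factor of 2 reduces it by 2^2 = 4.
Extrapolated value = (4·A(h/2) − A(h)) / (4 − 1)
= (4·(-4.135234) − (-4.162724)) / 3
= -12.378212 / 3 = -4.126071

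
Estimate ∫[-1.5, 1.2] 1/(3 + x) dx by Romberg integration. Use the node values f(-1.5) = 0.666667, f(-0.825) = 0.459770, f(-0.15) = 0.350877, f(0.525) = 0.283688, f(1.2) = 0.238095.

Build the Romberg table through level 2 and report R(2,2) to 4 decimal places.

1.0300

R(0,0) (trapezoid, 1 panel, h=2.7000): 1.221429
R(1,0) (trapezoid, 2 panels, h=1.3500): 1.084398
R(2,0) (trapezoid, 4 panels, h=0.6750): 1.044033
R(1,1) = 1.084398 + (1.084398 − 1.221429)/3 = 1.038721
R(2,1) = 1.044033 + (1.044033 − 1.084398)/3 = 1.030578
R(2,2) = 1.030578 + (1.030578 − 1.038721)/15 = 1.030035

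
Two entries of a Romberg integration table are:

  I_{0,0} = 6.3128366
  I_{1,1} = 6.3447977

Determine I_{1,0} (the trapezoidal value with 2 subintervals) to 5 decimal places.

6.33681

From I_{1,1} = (4·I_{1,0} − I_{0,0})/3, solve for I_{1,0}:
4·I_{1,0} = 3·6.3447977 + 6.3128366 = 25.3472297
I_{1,0} = 6.3368074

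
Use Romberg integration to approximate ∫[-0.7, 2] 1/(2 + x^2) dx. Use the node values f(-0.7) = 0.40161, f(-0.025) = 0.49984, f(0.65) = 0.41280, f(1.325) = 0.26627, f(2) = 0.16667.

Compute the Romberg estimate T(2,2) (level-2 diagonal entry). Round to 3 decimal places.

1.003

T(0,0) (trapezoid, 1 panel, h=2.7000): 0.76718
T(1,0) (trapezoid, 2 panels, h=1.3500): 0.94087
T(2,0) (trapezoid, 4 panels, h=0.6750): 0.98756
T(1,1) = 0.94087 + (0.94087 − 0.76718)/3 = 0.99877
T(2,1) = 0.98756 + (0.98756 − 0.94087)/3 = 1.00312
T(2,2) = 1.00312 + (1.00312 − 0.99877)/15 = 1.00341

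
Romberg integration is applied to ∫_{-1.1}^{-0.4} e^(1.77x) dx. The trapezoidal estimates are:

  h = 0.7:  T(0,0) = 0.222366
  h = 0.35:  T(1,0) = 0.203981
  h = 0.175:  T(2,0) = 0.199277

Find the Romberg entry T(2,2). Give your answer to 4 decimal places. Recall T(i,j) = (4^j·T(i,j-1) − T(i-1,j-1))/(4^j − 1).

0.1977

T(1,1) = 0.203981 + (0.203981 − 0.222366)/3 = 0.197853
T(2,1) = 0.199277 + (0.199277 − 0.203981)/3 = 0.197709
T(2,2) = (16·0.197709 − 0.197853) / 15 = 0.197699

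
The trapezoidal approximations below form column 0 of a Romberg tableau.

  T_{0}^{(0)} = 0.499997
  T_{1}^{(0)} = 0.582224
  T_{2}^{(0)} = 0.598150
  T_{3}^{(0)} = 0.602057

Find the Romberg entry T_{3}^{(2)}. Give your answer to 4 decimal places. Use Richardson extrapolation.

Richardson extrapolation on the trapezoidal column (denominator 4−1=3):
T_{2}^{(1)} = (4·0.598150 − 0.582224) / 3 = 0.603459
T_{3}^{(1)} = 0.602057 + (0.602057 − 0.598150)/3 = 0.603359
T_{3}^{(2)} = 0.603359 + (0.603359 − 0.603459)/15 = 0.603352

0.6034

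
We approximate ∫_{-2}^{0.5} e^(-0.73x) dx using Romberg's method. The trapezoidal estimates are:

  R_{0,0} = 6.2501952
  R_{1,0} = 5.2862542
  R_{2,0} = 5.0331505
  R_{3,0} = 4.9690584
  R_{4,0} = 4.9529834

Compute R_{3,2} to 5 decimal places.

4.94762

R_{2,1} = 5.0331505 + (5.0331505 − 5.2862542)/3 = 4.9487826
R_{3,1} = 4.9690584 + (4.9690584 − 5.0331505)/3 = 4.9476944
R_{3,2} = 4.9476944 + (4.9476944 − 4.9487826)/15 = 4.9476219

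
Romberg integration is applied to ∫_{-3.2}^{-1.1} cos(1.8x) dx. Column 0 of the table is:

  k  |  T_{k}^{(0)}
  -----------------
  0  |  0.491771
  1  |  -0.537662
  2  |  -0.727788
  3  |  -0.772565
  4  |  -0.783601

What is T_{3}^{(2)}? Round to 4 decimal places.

Richardson extrapolation on the trapezoidal column (denominator 4−1=3):
T_{2}^{(1)} = (4·(-0.727788) − (-0.537662)) / 3 = -0.791163
T_{3}^{(1)} = -0.772565 + (-0.772565 − (-0.727788))/3 = -0.787491
T_{3}^{(2)} = (16·(-0.787491) − (-0.791163)) / 15 = -0.787246

-0.7872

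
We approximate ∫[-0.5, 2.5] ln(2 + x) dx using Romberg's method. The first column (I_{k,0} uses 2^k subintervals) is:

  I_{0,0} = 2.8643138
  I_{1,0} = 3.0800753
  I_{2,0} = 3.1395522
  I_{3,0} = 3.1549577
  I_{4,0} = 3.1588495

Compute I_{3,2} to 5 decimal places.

Richardson extrapolation on the trapezoidal column (denominator 4−1=3):
I_{2,1} = (4·3.1395522 − 3.0800753) / 3 = 3.1593778
I_{3,1} = 3.1549577 + (3.1549577 − 3.1395522)/3 = 3.1600929
I_{3,2} = 3.1600929 + (3.1600929 − 3.1593778)/15 = 3.1601406

3.16014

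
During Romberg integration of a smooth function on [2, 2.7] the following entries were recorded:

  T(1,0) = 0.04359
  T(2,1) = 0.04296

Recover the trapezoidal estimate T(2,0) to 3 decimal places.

0.043

From T(2,1) = (4·T(2,0) − T(1,0))/3, solve for T(2,0):
4·T(2,0) = 3·0.04296 + 0.04359 = 0.17247
T(2,0) = 0.04312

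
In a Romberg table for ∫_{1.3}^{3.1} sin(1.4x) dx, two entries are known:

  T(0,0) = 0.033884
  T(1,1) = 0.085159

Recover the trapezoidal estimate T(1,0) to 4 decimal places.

From T(1,1) = (4·T(1,0) − T(0,0))/3, solve for T(1,0):
4·T(1,0) = 3·0.085159 + 0.033884 = 0.289361
T(1,0) = 0.072340

0.0723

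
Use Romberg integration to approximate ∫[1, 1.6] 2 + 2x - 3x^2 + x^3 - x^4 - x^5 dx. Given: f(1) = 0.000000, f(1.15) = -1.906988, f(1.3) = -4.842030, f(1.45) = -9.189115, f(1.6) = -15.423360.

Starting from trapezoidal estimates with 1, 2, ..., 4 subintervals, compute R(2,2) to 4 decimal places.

R(0,0) (trapezoid, 1 panel, h=0.6000): -4.627008
R(1,0) (trapezoid, 2 panels, h=0.3000): -3.766113
R(2,0) (trapezoid, 4 panels, h=0.1500): -3.547472
R(1,1) = -3.766113 + (-3.766113 − (-4.627008))/3 = -3.479148
R(2,1) = -3.547472 + (-3.547472 − (-3.766113))/3 = -3.474592
R(2,2) = -3.474592 + (-3.474592 − (-3.479148))/15 = -3.474288

-3.4743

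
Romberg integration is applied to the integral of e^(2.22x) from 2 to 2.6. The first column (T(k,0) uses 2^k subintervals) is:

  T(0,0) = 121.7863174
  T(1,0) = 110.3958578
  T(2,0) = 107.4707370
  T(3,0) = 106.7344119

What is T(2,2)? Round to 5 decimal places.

T(1,1) = 110.3958578 + (110.3958578 − 121.7863174)/3 = 106.5990379
T(2,1) = (4·107.4707370 − 110.3958578) / 3 = 106.4956967
T(2,2) = (16·106.4956967 − 106.5990379) / 15 = 106.4888073

106.48881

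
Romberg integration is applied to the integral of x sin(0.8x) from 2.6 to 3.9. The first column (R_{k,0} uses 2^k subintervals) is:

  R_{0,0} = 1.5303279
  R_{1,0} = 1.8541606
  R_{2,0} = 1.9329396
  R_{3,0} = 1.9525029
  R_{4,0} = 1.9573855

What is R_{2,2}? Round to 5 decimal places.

1.95901

R_{1,1} = (4·1.8541606 − 1.5303279) / 3 = 1.9621048
R_{2,1} = (4·1.9329396 − 1.8541606) / 3 = 1.9591993
R_{2,2} = 1.9591993 + (1.9591993 − 1.9621048)/15 = 1.9590056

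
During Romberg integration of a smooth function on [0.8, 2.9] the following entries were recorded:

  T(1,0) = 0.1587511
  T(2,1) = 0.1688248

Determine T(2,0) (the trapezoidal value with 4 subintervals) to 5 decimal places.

0.16631

From T(2,1) = (4·T(2,0) − T(1,0))/3, solve for T(2,0):
4·T(2,0) = 3·0.1688248 + 0.1587511 = 0.6652255
T(2,0) = 0.1663064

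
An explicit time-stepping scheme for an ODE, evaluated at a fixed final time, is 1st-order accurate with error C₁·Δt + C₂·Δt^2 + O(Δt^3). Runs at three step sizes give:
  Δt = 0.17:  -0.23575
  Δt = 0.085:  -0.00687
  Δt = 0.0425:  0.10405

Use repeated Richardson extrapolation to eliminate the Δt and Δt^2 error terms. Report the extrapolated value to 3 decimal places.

0.213

First eliminate the Δt term (factor 2^1 = 2):
  B₁ = (2·(-0.00687) − (-0.23575))/1 = 0.22201
  B₂ = (2·0.10405 − (-0.00687))/1 = 0.21497
Then eliminate the Δt^2 term (factor 2^2 = 4):
  (4·0.21497 − 0.22201)/3 = 0.21262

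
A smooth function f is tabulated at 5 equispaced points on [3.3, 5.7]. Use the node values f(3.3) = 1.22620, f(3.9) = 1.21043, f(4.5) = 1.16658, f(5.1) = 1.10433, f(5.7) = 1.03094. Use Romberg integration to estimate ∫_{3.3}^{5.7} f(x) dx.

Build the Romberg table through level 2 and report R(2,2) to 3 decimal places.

R(0,0) (trapezoid, 1 panel, h=2.4000): 2.70857
R(1,0) (trapezoid, 2 panels, h=1.2000): 2.75418
R(2,0) (trapezoid, 4 panels, h=0.6000): 2.76595
R(1,1) = 2.75418 + (2.75418 − 2.70857)/3 = 2.76938
R(2,1) = 2.76595 + (2.76595 − 2.75418)/3 = 2.76987
R(2,2) = 2.76987 + (2.76987 − 2.76938)/15 = 2.76990

2.770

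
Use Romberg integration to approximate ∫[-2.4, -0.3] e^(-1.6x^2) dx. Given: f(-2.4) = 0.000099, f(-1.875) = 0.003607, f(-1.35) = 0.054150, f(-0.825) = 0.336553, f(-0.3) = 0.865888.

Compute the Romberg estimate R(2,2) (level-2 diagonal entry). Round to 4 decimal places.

R(0,0) (trapezoid, 1 panel, h=2.1000): 0.909286
R(1,0) (trapezoid, 2 panels, h=1.0500): 0.511501
R(2,0) (trapezoid, 4 panels, h=0.5250): 0.434334
R(1,1) = 0.511501 + (0.511501 − 0.909286)/3 = 0.378906
R(2,1) = 0.434334 + (0.434334 − 0.511501)/3 = 0.408612
R(2,2) = 0.408612 + (0.408612 − 0.378906)/15 = 0.410592

0.4106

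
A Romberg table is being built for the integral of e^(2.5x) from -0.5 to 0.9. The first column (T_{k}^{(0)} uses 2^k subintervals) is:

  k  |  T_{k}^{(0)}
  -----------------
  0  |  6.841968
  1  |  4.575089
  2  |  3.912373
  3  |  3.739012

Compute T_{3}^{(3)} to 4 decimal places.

Richardson extrapolation on the trapezoidal column (denominator 4−1=3):
T_{1}^{(1)} = 4.575089 + (4.575089 − 6.841968)/3 = 3.819463
T_{2}^{(1)} = 3.912373 + (3.912373 − 4.575089)/3 = 3.691468
T_{3}^{(1)} = (4·3.739012 − 3.912373) / 3 = 3.681225
T_{2}^{(2)} = 3.691468 + (3.691468 − 3.819463)/15 = 3.682935
T_{3}^{(2)} = 3.681225 + (3.681225 − 3.691468)/15 = 3.680542
T_{3}^{(3)} = (64·3.680542 − 3.682935) / 63 = 3.680504

3.6805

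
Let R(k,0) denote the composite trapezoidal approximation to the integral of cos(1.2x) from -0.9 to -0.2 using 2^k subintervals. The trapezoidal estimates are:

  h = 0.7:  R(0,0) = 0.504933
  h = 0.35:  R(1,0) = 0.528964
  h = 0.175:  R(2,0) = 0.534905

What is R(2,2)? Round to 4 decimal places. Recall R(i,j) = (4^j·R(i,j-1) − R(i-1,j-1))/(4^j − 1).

Richardson extrapolation on the trapezoidal column (denominator 4−1=3):
R(1,1) = 0.528964 + (0.528964 − 0.504933)/3 = 0.536974
R(2,1) = (4·0.534905 − 0.528964) / 3 = 0.536885
R(2,2) = 0.536885 + (0.536885 − 0.536974)/15 = 0.536879

0.5369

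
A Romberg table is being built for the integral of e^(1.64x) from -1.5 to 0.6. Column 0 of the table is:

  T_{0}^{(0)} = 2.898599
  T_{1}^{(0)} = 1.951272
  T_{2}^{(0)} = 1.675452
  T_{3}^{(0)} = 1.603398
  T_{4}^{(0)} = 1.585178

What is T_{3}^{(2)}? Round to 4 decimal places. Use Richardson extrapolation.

T_{2}^{(1)} = (4·1.675452 − 1.951272) / 3 = 1.583512
T_{3}^{(1)} = 1.603398 + (1.603398 − 1.675452)/3 = 1.579380
T_{3}^{(2)} = (16·1.579380 − 1.583512) / 15 = 1.579105

1.5791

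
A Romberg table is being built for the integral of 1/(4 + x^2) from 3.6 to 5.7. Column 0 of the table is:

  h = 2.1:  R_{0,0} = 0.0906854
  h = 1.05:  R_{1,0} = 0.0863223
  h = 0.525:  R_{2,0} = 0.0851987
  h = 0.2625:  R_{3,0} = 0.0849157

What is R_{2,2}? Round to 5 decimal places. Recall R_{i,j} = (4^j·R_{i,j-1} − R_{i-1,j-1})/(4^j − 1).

0.08482

Richardson extrapolation on the trapezoidal column (denominator 4−1=3):
R_{1,1} = 0.0863223 + (0.0863223 − 0.0906854)/3 = 0.0848679
R_{2,1} = 0.0851987 + (0.0851987 − 0.0863223)/3 = 0.0848242
R_{2,2} = (16·0.0848242 − 0.0848679) / 15 = 0.0848213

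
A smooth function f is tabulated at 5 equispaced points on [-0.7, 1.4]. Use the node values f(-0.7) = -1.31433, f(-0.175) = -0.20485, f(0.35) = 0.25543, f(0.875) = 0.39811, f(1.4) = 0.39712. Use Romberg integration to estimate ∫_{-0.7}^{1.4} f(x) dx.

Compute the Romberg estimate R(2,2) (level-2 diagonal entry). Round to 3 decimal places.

R(0,0) (trapezoid, 1 panel, h=2.1000): -0.96307
R(1,0) (trapezoid, 2 panels, h=1.0500): -0.21333
R(2,0) (trapezoid, 4 panels, h=0.5250): -0.00521
R(1,1) = -0.21333 + (-0.21333 − (-0.96307))/3 = 0.03658
R(2,1) = -0.00521 + (-0.00521 − (-0.21333))/3 = 0.06416
R(2,2) = 0.06416 + (0.06416 − 0.03658)/15 = 0.06600

0.066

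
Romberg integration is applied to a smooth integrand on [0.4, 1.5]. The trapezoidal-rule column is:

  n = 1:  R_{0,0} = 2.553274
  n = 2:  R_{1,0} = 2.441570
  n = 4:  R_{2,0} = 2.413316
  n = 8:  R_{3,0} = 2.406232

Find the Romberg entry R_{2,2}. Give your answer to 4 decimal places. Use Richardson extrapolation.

2.4039

R_{1,1} = (4·2.441570 − 2.553274) / 3 = 2.404335
R_{2,1} = (4·2.413316 − 2.441570) / 3 = 2.403898
R_{2,2} = (16·2.403898 − 2.404335) / 15 = 2.403869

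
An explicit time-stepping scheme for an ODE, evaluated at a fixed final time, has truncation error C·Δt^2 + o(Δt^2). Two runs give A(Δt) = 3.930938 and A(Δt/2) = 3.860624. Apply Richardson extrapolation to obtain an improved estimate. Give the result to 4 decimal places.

3.8372

The leading error scales as Δt^2; refining by a factor of 2 reduces it by 2^2 = 4.
Extrapolated value = (4·A(Δt/2) − A(Δt)) / (4 − 1)
= (4·3.860624 − 3.930938) / 3
= 11.511558 / 3 = 3.837186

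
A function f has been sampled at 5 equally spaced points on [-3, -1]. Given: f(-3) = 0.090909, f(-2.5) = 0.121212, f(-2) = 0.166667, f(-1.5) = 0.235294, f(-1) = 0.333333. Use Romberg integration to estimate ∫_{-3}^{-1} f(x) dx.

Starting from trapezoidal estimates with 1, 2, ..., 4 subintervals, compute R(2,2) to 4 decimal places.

0.3640

R(0,0) (trapezoid, 1 panel, h=2.0000): 0.424242
R(1,0) (trapezoid, 2 panels, h=1.0000): 0.378788
R(2,0) (trapezoid, 4 panels, h=0.5000): 0.367647
R(1,1) = 0.378788 + (0.378788 − 0.424242)/3 = 0.363637
R(2,1) = 0.367647 + (0.367647 − 0.378788)/3 = 0.363933
R(2,2) = 0.363933 + (0.363933 − 0.363637)/15 = 0.363953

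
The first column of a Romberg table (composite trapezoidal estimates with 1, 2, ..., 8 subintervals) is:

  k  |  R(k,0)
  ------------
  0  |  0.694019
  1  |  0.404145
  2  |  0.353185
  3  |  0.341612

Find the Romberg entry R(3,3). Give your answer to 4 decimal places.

Richardson extrapolation on the trapezoidal column (denominator 4−1=3):
R(1,1) = 0.404145 + (0.404145 − 0.694019)/3 = 0.307520
R(2,1) = 0.353185 + (0.353185 − 0.404145)/3 = 0.336198
R(3,1) = (4·0.341612 − 0.353185) / 3 = 0.337754
R(2,2) = 0.336198 + (0.336198 − 0.307520)/15 = 0.338110
R(3,2) = 0.337754 + (0.337754 − 0.336198)/15 = 0.337858
R(3,3) = (64·0.337858 − 0.338110) / 63 = 0.337854

0.3379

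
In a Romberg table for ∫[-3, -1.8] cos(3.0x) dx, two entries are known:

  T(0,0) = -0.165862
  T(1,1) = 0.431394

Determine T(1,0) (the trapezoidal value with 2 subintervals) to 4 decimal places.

0.2821

From T(1,1) = (4·T(1,0) − T(0,0))/3, solve for T(1,0):
4·T(1,0) = 3·0.431394 + (-0.165862) = 1.128320
T(1,0) = 0.282080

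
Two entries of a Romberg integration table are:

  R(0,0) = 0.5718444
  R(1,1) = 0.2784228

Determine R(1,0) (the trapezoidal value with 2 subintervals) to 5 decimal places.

From R(1,1) = (4·R(1,0) − R(0,0))/3, solve for R(1,0):
4·R(1,0) = 3·0.2784228 + 0.5718444 = 1.4071128
R(1,0) = 0.3517782

0.35178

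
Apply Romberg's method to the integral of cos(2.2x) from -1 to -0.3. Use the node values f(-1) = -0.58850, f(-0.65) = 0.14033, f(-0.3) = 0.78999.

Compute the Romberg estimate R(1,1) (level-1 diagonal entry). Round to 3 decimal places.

0.089

R(0,0) (trapezoid, 1 panel, h=0.7000): 0.07052
R(1,0) (trapezoid, 2 panels, h=0.3500): 0.08438
R(1,1) = 0.08438 + (0.08438 − 0.07052)/3 = 0.08900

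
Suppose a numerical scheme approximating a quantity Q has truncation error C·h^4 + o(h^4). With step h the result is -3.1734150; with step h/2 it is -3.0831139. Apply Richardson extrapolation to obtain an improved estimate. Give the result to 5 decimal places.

Extrapolated value = (16·A(h/2) − A(h)) / (16 − 1)
= (16·(-3.0831139) − (-3.1734150)) / 15
= -46.1564074 / 15 = -3.0770938

-3.07709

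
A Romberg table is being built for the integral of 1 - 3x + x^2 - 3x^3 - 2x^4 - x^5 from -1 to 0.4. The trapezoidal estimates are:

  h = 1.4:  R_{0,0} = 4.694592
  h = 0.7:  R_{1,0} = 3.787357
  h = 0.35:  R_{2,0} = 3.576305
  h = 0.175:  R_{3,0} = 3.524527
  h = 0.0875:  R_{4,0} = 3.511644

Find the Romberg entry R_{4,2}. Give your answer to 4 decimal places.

3.5074

Richardson extrapolation on the trapezoidal column (denominator 4−1=3):
R_{3,1} = (4·3.524527 − 3.576305) / 3 = 3.507268
R_{4,1} = (4·3.511644 − 3.524527) / 3 = 3.507350
R_{4,2} = (16·3.507350 − 3.507268) / 15 = 3.507355
(Column j=1 coincides with Simpson's rule on the same nodes.)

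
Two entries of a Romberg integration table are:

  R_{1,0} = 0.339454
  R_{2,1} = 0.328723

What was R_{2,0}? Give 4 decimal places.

From R_{2,1} = (4·R_{2,0} − R_{1,0})/3, solve for R_{2,0}:
4·R_{2,0} = 3·0.328723 + 0.339454 = 1.325623
R_{2,0} = 0.331406

0.3314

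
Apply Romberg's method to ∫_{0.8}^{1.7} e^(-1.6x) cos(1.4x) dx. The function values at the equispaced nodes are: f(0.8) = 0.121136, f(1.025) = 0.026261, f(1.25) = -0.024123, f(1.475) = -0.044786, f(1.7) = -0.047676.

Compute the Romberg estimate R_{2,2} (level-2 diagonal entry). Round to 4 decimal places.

R_{0,0} (trapezoid, 1 panel, h=0.9000): 0.033057
R_{1,0} (trapezoid, 2 panels, h=0.4500): 0.005673
R_{2,0} (trapezoid, 4 panels, h=0.2250): -0.001332
R_{1,1} = 0.005673 + (0.005673 − 0.033057)/3 = -0.003455
R_{2,1} = -0.001332 + (-0.001332 − 0.005673)/3 = -0.003667
R_{2,2} = -0.003667 + (-0.003667 − (-0.003455))/15 = -0.003681

-0.0037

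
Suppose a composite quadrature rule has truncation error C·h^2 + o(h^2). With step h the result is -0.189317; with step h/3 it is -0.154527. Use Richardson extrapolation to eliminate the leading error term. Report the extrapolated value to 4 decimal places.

-0.1502

Extrapolated value = (9·A(h/3) − A(h)) / (9 − 1)
= (9·(-0.154527) − (-0.189317)) / 8
= -1.201426 / 8 = -0.150178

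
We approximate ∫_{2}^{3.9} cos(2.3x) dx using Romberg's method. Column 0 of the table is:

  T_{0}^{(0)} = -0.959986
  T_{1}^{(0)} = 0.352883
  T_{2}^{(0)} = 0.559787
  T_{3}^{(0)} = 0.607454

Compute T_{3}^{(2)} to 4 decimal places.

Richardson extrapolation on the trapezoidal column (denominator 4−1=3):
T_{2}^{(1)} = 0.559787 + (0.559787 − 0.352883)/3 = 0.628755
T_{3}^{(1)} = 0.607454 + (0.607454 − 0.559787)/3 = 0.623343
T_{3}^{(2)} = (16·0.623343 − 0.628755) / 15 = 0.622982

0.6230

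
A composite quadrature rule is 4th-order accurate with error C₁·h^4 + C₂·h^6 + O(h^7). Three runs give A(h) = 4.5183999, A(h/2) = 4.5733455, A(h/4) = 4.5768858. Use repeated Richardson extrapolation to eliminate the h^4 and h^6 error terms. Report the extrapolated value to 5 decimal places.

First eliminate the h^4 term (factor 2^4 = 16):
  B₁ = (16·4.5733455 − 4.5183999)/15 = 4.5770085
  B₂ = (16·4.5768858 − 4.5733455)/15 = 4.5771218
Then eliminate the h^6 term (factor 2^6 = 64):
  (64·4.5771218 − 4.5770085)/63 = 4.5771236

4.57712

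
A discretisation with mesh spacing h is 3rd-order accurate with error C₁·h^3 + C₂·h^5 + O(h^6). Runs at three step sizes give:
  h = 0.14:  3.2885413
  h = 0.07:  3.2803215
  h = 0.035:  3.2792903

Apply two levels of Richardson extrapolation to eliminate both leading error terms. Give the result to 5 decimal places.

3.27914

First eliminate the h^3 term (factor 2^3 = 8):
  B₁ = (8·3.2803215 − 3.2885413)/7 = 3.2791472
  B₂ = (8·3.2792903 − 3.2803215)/7 = 3.2791430
Then eliminate the h^5 term (factor 2^5 = 32):
  (32·3.2791430 − 3.2791472)/31 = 3.2791429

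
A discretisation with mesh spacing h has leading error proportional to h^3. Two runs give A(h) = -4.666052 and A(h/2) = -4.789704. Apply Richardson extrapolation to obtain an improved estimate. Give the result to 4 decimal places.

The leading error scales as h^3; refining by a factor of 2 reduces it by 2^3 = 8.
Extrapolated value = (8·A(h/2) − A(h)) / (8 − 1)
= (8·(-4.789704) − (-4.666052)) / 7
= -33.651580 / 7 = -4.807369

-4.8074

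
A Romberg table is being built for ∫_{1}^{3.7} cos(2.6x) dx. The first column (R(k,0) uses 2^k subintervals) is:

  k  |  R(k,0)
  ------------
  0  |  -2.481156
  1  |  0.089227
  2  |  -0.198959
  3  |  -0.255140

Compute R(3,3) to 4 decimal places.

-0.2708

R(1,1) = (4·0.089227 − (-2.481156)) / 3 = 0.946021
R(2,1) = (4·(-0.198959) − 0.089227) / 3 = -0.295021
R(3,1) = (4·(-0.255140) − (-0.198959)) / 3 = -0.273867
R(2,2) = -0.295021 + (-0.295021 − 0.946021)/15 = -0.377757
R(3,2) = -0.273867 + (-0.273867 − (-0.295021))/15 = -0.272457
R(3,3) = (64·(-0.272457) − (-0.377757)) / 63 = -0.270786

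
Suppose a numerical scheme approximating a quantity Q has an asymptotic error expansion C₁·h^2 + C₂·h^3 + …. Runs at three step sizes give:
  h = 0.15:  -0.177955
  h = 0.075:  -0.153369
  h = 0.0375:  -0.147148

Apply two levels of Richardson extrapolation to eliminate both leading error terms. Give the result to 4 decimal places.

-0.1451

First eliminate the h^2 term (factor 2^2 = 4):
  B₁ = (4·(-0.153369) − (-0.177955))/3 = -0.145174
  B₂ = (4·(-0.147148) − (-0.153369))/3 = -0.145074
Then eliminate the h^3 term (factor 2^3 = 8):
  (8·(-0.145074) − (-0.145174))/7 = -0.145060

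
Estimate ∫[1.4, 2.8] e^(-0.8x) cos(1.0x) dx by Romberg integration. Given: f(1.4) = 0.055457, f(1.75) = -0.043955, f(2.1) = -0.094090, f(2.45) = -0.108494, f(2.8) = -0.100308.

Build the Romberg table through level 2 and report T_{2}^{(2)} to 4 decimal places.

T_{0}^{(0)} (trapezoid, 1 panel, h=1.4000): -0.031396
T_{1}^{(0)} (trapezoid, 2 panels, h=0.7000): -0.081561
T_{2}^{(0)} (trapezoid, 4 panels, h=0.3500): -0.094138
T_{1}^{(1)} = -0.081561 + (-0.081561 − (-0.031396))/3 = -0.098283
T_{2}^{(1)} = -0.094138 + (-0.094138 − (-0.081561))/3 = -0.098330
T_{2}^{(2)} = -0.098330 + (-0.098330 − (-0.098283))/15 = -0.098333

-0.0983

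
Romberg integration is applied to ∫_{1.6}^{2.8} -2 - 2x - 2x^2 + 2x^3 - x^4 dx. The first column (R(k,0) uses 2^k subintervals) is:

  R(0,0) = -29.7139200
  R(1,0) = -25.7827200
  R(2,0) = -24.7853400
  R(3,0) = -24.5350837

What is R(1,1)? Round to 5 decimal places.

-24.47232

Richardson extrapolation on the trapezoidal column (denominator 4−1=3):
R(1,1) = (4·(-25.7827200) − (-29.7139200)) / 3 = -24.4723200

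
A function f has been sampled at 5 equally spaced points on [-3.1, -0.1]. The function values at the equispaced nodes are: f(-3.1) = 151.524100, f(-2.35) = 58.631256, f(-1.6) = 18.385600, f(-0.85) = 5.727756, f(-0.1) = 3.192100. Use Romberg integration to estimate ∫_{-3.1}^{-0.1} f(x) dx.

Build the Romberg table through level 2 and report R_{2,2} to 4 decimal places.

112.1043

R_{0,0} (trapezoid, 1 panel, h=3.0000): 232.074300
R_{1,0} (trapezoid, 2 panels, h=1.5000): 143.615550
R_{2,0} (trapezoid, 4 panels, h=0.7500): 120.077034
R_{1,1} = 143.615550 + (143.615550 − 232.074300)/3 = 114.129300
R_{2,1} = 120.077034 + (120.077034 − 143.615550)/3 = 112.230862
R_{2,2} = 112.230862 + (112.230862 − 114.129300)/15 = 112.104299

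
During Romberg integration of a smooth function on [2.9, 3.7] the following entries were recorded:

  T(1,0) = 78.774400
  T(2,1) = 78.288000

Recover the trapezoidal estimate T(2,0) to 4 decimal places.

78.4096

From T(2,1) = (4·T(2,0) − T(1,0))/3, solve for T(2,0):
4·T(2,0) = 3·78.288000 + 78.774400 = 313.638400
T(2,0) = 78.409600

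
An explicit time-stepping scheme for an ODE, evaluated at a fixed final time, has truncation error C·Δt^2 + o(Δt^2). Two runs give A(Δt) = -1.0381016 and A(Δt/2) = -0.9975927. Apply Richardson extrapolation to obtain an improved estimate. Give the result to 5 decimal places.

-0.98409

The leading error scales as Δt^2; refining by a factor of 2 reduces it by 2^2 = 4.
Extrapolated value = (4·A(Δt/2) − A(Δt)) / (4 − 1)
= (4·(-0.9975927) − (-1.0381016)) / 3
= -2.9522692 / 3 = -0.9840897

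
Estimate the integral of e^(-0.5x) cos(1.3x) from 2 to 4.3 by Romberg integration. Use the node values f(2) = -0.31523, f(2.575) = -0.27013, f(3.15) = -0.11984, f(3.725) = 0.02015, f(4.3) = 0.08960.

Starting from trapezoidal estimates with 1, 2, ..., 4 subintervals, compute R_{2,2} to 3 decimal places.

R_{0,0} (trapezoid, 1 panel, h=2.3000): -0.25947
R_{1,0} (trapezoid, 2 panels, h=1.1500): -0.26755
R_{2,0} (trapezoid, 4 panels, h=0.5750): -0.27752
R_{1,1} = -0.26755 + (-0.26755 − (-0.25947))/3 = -0.27024
R_{2,1} = -0.27752 + (-0.27752 − (-0.26755))/3 = -0.28084
R_{2,2} = -0.28084 + (-0.28084 − (-0.27024))/15 = -0.28155

-0.282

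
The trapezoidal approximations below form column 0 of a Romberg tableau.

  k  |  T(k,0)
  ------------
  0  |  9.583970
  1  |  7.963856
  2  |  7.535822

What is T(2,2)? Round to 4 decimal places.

Richardson extrapolation on the trapezoidal column (denominator 4−1=3):
T(1,1) = (4·7.963856 − 9.583970) / 3 = 7.423818
T(2,1) = (4·7.535822 − 7.963856) / 3 = 7.393144
T(2,2) = 7.393144 + (7.393144 − 7.423818)/15 = 7.391099

7.3911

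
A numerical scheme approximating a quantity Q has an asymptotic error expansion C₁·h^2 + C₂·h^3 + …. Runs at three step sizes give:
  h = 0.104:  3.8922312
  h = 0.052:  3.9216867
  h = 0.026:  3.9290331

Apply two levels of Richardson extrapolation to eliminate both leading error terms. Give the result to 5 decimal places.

First eliminate the h^2 term (factor 2^2 = 4):
  B₁ = (4·3.9216867 − 3.8922312)/3 = 3.9315052
  B₂ = (4·3.9290331 − 3.9216867)/3 = 3.9314819
Then eliminate the h^3 term (factor 2^3 = 8):
  (8·3.9314819 − 3.9315052)/7 = 3.9314786

3.93148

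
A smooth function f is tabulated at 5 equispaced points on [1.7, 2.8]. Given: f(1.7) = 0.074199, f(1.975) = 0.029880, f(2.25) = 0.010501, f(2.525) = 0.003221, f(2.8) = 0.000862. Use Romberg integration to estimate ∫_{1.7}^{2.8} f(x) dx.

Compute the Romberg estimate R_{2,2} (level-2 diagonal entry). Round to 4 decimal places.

0.0209

R_{0,0} (trapezoid, 1 panel, h=1.1000): 0.041284
R_{1,0} (trapezoid, 2 panels, h=0.5500): 0.026417
R_{2,0} (trapezoid, 4 panels, h=0.2750): 0.022311
R_{1,1} = 0.026417 + (0.026417 − 0.041284)/3 = 0.021461
R_{2,1} = 0.022311 + (0.022311 − 0.026417)/3 = 0.020942
R_{2,2} = 0.020942 + (0.020942 − 0.021461)/15 = 0.020907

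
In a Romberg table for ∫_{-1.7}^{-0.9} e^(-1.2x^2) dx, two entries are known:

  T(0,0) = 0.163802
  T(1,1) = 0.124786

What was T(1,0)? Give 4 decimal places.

From T(1,1) = (4·T(1,0) − T(0,0))/3, solve for T(1,0):
4·T(1,0) = 3·0.124786 + 0.163802 = 0.538160
T(1,0) = 0.134540

0.1345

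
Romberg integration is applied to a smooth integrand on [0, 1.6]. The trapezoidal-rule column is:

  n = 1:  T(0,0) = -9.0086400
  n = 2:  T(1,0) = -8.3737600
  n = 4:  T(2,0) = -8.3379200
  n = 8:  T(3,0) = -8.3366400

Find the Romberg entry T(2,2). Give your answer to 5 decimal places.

Richardson extrapolation on the trapezoidal column (denominator 4−1=3):
T(1,1) = -8.3737600 + (-8.3737600 − (-9.0086400))/3 = -8.1621333
T(2,1) = -8.3379200 + (-8.3379200 − (-8.3737600))/3 = -8.3259733
T(2,2) = (16·(-8.3259733) − (-8.1621333)) / 15 = -8.3368960

-8.33690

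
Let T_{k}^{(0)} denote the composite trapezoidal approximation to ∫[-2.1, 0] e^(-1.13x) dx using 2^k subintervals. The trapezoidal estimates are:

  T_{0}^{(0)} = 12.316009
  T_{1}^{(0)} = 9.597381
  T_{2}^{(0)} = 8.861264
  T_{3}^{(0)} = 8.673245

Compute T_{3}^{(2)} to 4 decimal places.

8.6102

T_{2}^{(1)} = (4·8.861264 − 9.597381) / 3 = 8.615892
T_{3}^{(1)} = (4·8.673245 − 8.861264) / 3 = 8.610572
T_{3}^{(2)} = 8.610572 + (8.610572 − 8.615892)/15 = 8.610217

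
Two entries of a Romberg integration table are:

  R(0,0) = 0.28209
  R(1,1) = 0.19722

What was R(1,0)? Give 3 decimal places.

0.218

From R(1,1) = (4·R(1,0) − R(0,0))/3, solve for R(1,0):
4·R(1,0) = 3·0.19722 + 0.28209 = 0.87375
R(1,0) = 0.21844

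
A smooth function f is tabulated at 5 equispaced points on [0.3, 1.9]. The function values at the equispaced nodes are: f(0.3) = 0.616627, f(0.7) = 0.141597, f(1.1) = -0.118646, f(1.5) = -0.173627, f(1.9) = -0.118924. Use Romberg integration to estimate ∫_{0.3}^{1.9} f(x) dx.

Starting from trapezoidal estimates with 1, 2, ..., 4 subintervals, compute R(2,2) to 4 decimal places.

R(0,0) (trapezoid, 1 panel, h=1.6000): 0.398162
R(1,0) (trapezoid, 2 panels, h=0.8000): 0.104164
R(2,0) (trapezoid, 4 panels, h=0.4000): 0.039270
R(1,1) = 0.104164 + (0.104164 − 0.398162)/3 = 0.006165
R(2,1) = 0.039270 + (0.039270 − 0.104164)/3 = 0.017639
R(2,2) = 0.017639 + (0.017639 − 0.006165)/15 = 0.018404

0.0184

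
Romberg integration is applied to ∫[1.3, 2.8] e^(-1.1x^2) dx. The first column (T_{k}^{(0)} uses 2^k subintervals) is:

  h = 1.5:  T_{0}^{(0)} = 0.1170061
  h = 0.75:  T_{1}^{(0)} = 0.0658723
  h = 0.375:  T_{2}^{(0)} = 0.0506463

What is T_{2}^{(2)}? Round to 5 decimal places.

0.04535

T_{1}^{(1)} = (4·0.0658723 − 0.1170061) / 3 = 0.0488277
T_{2}^{(1)} = (4·0.0506463 − 0.0658723) / 3 = 0.0455710
T_{2}^{(2)} = 0.0455710 + (0.0455710 − 0.0488277)/15 = 0.0453539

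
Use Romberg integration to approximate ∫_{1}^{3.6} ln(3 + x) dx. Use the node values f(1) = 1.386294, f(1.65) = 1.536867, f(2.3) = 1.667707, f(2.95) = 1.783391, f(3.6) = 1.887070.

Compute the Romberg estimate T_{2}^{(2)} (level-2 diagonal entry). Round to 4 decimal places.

4.3095

T_{0}^{(0)} (trapezoid, 1 panel, h=2.6000): 4.255373
T_{1}^{(0)} (trapezoid, 2 panels, h=1.3000): 4.295706
T_{2}^{(0)} (trapezoid, 4 panels, h=0.6500): 4.306021
T_{1}^{(1)} = 4.295706 + (4.295706 − 4.255373)/3 = 4.309150
T_{2}^{(1)} = 4.306021 + (4.306021 − 4.295706)/3 = 4.309459
T_{2}^{(2)} = 4.309459 + (4.309459 − 4.309150)/15 = 4.309480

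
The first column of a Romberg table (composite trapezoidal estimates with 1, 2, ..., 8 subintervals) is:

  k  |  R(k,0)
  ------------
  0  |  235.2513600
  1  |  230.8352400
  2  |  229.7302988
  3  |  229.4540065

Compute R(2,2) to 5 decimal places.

229.36190

R(1,1) = 230.8352400 + (230.8352400 − 235.2513600)/3 = 229.3632000
R(2,1) = 229.7302988 + (229.7302988 − 230.8352400)/3 = 229.3619851
R(2,2) = 229.3619851 + (229.3619851 − 229.3632000)/15 = 229.3619041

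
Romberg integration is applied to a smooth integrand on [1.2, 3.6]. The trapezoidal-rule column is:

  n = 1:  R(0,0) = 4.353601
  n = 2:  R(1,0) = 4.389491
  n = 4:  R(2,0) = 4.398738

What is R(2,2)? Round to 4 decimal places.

4.4018

Richardson extrapolation on the trapezoidal column (denominator 4−1=3):
R(1,1) = (4·4.389491 − 4.353601) / 3 = 4.401454
R(2,1) = (4·4.398738 − 4.389491) / 3 = 4.401820
R(2,2) = (16·4.401820 − 4.401454) / 15 = 4.401844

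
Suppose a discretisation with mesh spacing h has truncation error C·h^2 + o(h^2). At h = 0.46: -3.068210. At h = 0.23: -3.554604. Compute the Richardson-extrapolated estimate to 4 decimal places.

The leading error scales as h^2; refining by a factor of 2 reduces it by 2^2 = 4.
Extrapolated value = (4·A(h/2) − A(h)) / (4 − 1)
= (4·(-3.554604) − (-3.068210)) / 3
= -11.150206 / 3 = -3.716735

-3.7167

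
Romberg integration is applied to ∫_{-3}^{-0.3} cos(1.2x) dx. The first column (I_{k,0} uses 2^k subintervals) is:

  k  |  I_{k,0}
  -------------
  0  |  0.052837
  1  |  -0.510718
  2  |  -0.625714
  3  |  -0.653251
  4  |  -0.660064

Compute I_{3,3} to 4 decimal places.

I_{1,1} = -0.510718 + (-0.510718 − 0.052837)/3 = -0.698570
I_{2,1} = (4·(-0.625714) − (-0.510718)) / 3 = -0.664046
I_{3,1} = -0.653251 + (-0.653251 − (-0.625714))/3 = -0.662430
I_{2,2} = (16·(-0.664046) − (-0.698570)) / 15 = -0.661744
I_{3,2} = (16·(-0.662430) − (-0.664046)) / 15 = -0.662322
I_{3,3} = (64·(-0.662322) − (-0.661744)) / 63 = -0.662331
(Column j=1 coincides with Simpson's rule on the same nodes.)

-0.6623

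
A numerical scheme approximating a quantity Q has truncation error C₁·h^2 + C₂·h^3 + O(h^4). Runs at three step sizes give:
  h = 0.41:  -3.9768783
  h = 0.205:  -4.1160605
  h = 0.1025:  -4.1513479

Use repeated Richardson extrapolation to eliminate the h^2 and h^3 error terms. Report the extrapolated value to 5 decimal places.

-4.16320

First eliminate the h^2 term (factor 2^2 = 4):
  B₁ = (4·(-4.1160605) − (-3.9768783))/3 = -4.1624546
  B₂ = (4·(-4.1513479) − (-4.1160605))/3 = -4.1631104
Then eliminate the h^3 term (factor 2^3 = 8):
  (8·(-4.1631104) − (-4.1624546))/7 = -4.1632041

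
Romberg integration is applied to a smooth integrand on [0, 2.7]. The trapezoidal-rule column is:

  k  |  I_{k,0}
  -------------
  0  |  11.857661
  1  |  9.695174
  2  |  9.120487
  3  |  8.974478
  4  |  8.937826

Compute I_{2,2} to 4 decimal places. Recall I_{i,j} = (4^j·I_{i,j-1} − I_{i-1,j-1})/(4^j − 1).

8.9259

Richardson extrapolation on the trapezoidal column (denominator 4−1=3):
I_{1,1} = 9.695174 + (9.695174 − 11.857661)/3 = 8.974345
I_{2,1} = (4·9.120487 − 9.695174) / 3 = 8.928925
I_{2,2} = (16·8.928925 − 8.974345) / 15 = 8.925897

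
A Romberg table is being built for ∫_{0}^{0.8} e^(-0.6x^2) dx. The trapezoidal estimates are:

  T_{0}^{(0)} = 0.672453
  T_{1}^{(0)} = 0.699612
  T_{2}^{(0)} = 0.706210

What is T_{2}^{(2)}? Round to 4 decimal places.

0.7084

T_{1}^{(1)} = (4·0.699612 − 0.672453) / 3 = 0.708665
T_{2}^{(1)} = 0.706210 + (0.706210 − 0.699612)/3 = 0.708409
T_{2}^{(2)} = 0.708409 + (0.708409 − 0.708665)/15 = 0.708392
(Column j=1 coincides with Simpson's rule on the same nodes.)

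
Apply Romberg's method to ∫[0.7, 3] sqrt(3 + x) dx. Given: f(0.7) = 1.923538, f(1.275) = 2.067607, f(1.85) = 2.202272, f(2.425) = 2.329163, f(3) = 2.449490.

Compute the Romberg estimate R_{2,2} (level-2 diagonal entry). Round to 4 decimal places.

R_{0,0} (trapezoid, 1 panel, h=2.3000): 5.028982
R_{1,0} (trapezoid, 2 panels, h=1.1500): 5.047104
R_{2,0} (trapezoid, 4 panels, h=0.5750): 5.051695
R_{1,1} = 5.047104 + (5.047104 − 5.028982)/3 = 5.053145
R_{2,1} = 5.051695 + (5.051695 − 5.047104)/3 = 5.053225
R_{2,2} = 5.053225 + (5.053225 − 5.053145)/15 = 5.053230

5.0532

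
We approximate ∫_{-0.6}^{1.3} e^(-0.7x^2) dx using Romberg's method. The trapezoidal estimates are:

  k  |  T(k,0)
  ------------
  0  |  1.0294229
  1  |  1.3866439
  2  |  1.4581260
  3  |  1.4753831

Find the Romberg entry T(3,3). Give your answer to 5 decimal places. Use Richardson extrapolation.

T(1,1) = 1.3866439 + (1.3866439 − 1.0294229)/3 = 1.5057176
T(2,1) = (4·1.4581260 − 1.3866439) / 3 = 1.4819534
T(3,1) = 1.4753831 + (1.4753831 − 1.4581260)/3 = 1.4811355
T(2,2) = (16·1.4819534 − 1.5057176) / 15 = 1.4803691
T(3,2) = 1.4811355 + (1.4811355 − 1.4819534)/15 = 1.4810810
T(3,3) = 1.4810810 + (1.4810810 − 1.4803691)/63 = 1.4810923

1.48109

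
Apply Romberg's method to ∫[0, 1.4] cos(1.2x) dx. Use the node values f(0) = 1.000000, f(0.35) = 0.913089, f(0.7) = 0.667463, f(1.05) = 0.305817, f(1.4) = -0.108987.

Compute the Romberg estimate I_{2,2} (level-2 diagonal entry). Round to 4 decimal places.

I_{0,0} (trapezoid, 1 panel, h=1.4000): 0.623709
I_{1,0} (trapezoid, 2 panels, h=0.7000): 0.779079
I_{2,0} (trapezoid, 4 panels, h=0.3500): 0.816156
I_{1,1} = 0.779079 + (0.779079 − 0.623709)/3 = 0.830869
I_{2,1} = 0.816156 + (0.816156 − 0.779079)/3 = 0.828515
I_{2,2} = 0.828515 + (0.828515 − 0.830869)/15 = 0.828358

0.8284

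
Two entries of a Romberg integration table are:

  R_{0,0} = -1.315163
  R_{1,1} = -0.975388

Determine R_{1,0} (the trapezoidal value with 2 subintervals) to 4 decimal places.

From R_{1,1} = (4·R_{1,0} − R_{0,0})/3, solve for R_{1,0}:
4·R_{1,0} = 3·(-0.975388) + (-1.315163) = -4.241327
R_{1,0} = -1.060332

-1.0603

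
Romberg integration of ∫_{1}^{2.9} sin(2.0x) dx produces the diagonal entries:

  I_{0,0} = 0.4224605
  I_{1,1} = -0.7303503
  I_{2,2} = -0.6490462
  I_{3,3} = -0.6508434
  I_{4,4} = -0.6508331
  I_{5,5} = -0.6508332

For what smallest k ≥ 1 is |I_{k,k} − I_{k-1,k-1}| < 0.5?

k = 2

|I_{1,1} − I_{0,0}| = 1.1528108 ≥ 0.5
|I_{2,2} − I_{1,1}| = 0.0813041 < 0.5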